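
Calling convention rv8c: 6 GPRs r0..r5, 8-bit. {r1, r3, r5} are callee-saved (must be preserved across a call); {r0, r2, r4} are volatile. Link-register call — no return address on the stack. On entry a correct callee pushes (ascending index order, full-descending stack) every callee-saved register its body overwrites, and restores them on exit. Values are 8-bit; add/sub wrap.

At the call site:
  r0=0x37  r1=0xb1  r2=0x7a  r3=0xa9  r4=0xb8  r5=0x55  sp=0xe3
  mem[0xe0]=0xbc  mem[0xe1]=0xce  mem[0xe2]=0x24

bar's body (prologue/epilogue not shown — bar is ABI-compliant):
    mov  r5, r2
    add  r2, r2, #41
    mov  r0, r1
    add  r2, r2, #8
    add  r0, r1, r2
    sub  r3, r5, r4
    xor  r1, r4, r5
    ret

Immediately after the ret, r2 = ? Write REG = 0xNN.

prologue: push r1 -> mem[0xe2]=0xb1, sp=0xe2
prologue: push r3 -> mem[0xe1]=0xa9, sp=0xe1
prologue: push r5 -> mem[0xe0]=0x55, sp=0xe0
body[0] mov  r5, r2 -> r5=0x7a
body[1] add  r2, r2, #41 -> r2=0xa3
body[2] mov  r0, r1 -> r0=0xb1
body[3] add  r2, r2, #8 -> r2=0xab
body[4] add  r0, r1, r2 -> r0=0x5c
body[5] sub  r3, r5, r4 -> r3=0xc2
body[6] xor  r1, r4, r5 -> r1=0xc2
epilogue: pop r5=0x55, sp=0xe1
epilogue: pop r3=0xa9, sp=0xe2
epilogue: pop r1=0xb1, sp=0xe3
r2 is caller-saved -> body value

REG = 0xab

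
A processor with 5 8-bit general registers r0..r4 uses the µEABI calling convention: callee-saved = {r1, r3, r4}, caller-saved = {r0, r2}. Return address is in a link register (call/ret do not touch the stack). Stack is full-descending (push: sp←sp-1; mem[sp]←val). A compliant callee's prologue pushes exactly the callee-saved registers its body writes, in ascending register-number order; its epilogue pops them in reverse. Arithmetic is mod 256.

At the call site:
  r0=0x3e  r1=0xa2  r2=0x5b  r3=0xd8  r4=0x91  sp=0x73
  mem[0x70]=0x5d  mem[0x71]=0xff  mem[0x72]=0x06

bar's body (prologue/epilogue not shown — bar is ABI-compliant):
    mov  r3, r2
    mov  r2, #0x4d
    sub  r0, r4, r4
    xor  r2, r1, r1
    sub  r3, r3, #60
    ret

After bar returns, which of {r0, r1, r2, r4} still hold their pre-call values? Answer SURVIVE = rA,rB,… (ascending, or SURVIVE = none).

prologue: push r3 → mem[0x72]=0xd8, sp=0x72
body[0] mov  r3, r2 → r3=0x5b
body[1] mov  r2, #0x4d → r2=0x4d
body[2] sub  r0, r4, r4 → r0=0x00
body[3] xor  r2, r1, r1 → r2=0x00
body[4] sub  r3, r3, #60 → r3=0x1f
epilogue: pop r3=0xd8, sp=0x73
r0: caller-saved, written=True
r1: callee-saved, written=False
r2: caller-saved, written=True
r4: callee-saved, written=False

SURVIVE = r1,r4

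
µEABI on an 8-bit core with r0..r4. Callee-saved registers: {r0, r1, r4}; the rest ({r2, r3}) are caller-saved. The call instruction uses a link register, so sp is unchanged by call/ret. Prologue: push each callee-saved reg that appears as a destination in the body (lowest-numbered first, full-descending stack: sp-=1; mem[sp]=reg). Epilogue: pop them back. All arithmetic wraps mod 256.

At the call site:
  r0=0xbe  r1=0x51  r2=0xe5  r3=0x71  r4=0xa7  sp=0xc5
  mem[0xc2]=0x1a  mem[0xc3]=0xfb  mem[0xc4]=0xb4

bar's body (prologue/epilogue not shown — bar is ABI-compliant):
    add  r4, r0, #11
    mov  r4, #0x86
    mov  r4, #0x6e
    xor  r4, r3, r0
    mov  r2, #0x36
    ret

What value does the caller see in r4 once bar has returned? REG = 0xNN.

REG = 0xa7

prologue: push r4 → mem[0xc4]=0xa7, sp=0xc4
body[0] add  r4, r0, #11 → r4=0xc9
body[1] mov  r4, #0x86 → r4=0x86
body[2] mov  r4, #0x6e → r4=0x6e
body[3] xor  r4, r3, r0 → r4=0xcf
body[4] mov  r2, #0x36 → r2=0x36
epilogue: pop r4=0xa7, sp=0xc5
r4 is callee-saved → restored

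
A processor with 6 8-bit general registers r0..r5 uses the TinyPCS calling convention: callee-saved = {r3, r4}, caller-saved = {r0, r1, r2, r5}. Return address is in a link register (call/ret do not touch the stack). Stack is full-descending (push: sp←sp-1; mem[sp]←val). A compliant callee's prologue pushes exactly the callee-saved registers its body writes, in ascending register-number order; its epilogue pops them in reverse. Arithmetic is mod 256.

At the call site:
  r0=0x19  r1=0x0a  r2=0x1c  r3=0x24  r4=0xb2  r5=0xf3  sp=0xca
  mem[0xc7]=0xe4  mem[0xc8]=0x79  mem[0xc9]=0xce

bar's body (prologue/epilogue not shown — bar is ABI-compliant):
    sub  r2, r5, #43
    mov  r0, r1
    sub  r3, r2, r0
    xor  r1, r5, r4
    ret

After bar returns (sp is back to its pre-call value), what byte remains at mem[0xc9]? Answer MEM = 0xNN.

prologue: push r3 → mem[0xc9]=0x24, sp=0xc9
body[0] sub  r2, r5, #43 → r2=0xc8
body[1] mov  r0, r1 → r0=0x0a
body[2] sub  r3, r2, r0 → r3=0xbe
body[3] xor  r1, r5, r4 → r1=0x41
epilogue: pop r3=0x24, sp=0xca
prologue pushed ['r3'] at ['0xc9']

MEM = 0x24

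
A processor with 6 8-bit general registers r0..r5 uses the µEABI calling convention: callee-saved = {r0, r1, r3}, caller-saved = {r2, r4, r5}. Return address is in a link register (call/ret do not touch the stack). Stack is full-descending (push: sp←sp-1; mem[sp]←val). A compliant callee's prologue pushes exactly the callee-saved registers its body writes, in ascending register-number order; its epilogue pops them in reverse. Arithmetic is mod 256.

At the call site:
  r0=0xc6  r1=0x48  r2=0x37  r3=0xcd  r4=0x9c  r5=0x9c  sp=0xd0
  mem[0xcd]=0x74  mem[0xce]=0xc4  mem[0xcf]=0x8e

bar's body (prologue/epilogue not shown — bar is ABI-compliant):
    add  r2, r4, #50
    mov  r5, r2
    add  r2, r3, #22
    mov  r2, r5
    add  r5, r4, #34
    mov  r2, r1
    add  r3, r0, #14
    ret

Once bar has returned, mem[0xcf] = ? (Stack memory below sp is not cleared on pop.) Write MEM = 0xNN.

prologue: push r3 -> mem[0xcf]=0xcd, sp=0xcf
body[0] add  r2, r4, #50 -> r2=0xce
body[1] mov  r5, r2 -> r5=0xce
body[2] add  r2, r3, #22 -> r2=0xe3
body[3] mov  r2, r5 -> r2=0xce
body[4] add  r5, r4, #34 -> r5=0xbe
body[5] mov  r2, r1 -> r2=0x48
body[6] add  r3, r0, #14 -> r3=0xd4
epilogue: pop r3=0xcd, sp=0xd0
prologue pushed ['r3'] at ['0xcf']

MEM = 0xcd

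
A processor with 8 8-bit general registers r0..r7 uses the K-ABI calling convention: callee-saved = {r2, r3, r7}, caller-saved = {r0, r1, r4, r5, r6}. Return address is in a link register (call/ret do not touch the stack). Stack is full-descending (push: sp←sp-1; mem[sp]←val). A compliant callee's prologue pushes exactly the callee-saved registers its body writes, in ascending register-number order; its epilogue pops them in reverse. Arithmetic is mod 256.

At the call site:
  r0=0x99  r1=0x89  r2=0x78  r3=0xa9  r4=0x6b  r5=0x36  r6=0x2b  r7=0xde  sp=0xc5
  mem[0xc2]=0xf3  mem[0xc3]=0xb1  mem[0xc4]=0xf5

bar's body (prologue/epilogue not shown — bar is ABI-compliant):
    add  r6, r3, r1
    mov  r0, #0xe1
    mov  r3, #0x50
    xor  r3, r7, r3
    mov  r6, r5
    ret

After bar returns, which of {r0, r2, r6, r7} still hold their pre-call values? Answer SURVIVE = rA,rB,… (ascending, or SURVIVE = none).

prologue: push r3 → mem[0xc4]=0xa9, sp=0xc4
body[0] add  r6, r3, r1 → r6=0x32
body[1] mov  r0, #0xe1 → r0=0xe1
body[2] mov  r3, #0x50 → r3=0x50
body[3] xor  r3, r7, r3 → r3=0x8e
body[4] mov  r6, r5 → r6=0x36
epilogue: pop r3=0xa9, sp=0xc5
r0: caller-saved, written=True
r2: callee-saved, written=False
r6: caller-saved, written=True
r7: callee-saved, written=False

SURVIVE = r2,r7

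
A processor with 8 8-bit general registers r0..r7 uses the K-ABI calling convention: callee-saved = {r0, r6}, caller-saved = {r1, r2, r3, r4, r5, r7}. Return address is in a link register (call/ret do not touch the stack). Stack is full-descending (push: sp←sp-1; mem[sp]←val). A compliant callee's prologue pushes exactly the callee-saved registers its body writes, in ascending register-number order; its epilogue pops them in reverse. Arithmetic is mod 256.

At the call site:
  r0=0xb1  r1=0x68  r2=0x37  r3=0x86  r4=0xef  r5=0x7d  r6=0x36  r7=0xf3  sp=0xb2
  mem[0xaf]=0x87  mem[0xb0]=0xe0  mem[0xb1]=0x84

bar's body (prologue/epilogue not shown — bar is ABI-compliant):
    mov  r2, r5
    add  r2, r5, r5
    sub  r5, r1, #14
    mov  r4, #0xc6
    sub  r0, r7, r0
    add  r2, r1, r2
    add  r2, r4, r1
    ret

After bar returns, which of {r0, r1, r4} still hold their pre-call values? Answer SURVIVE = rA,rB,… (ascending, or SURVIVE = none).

SURVIVE = r0,r1

prologue: push r0 -> mem[0xb1]=0xb1, sp=0xb1
body[0] mov  r2, r5 -> r2=0x7d
body[1] add  r2, r5, r5 -> r2=0xfa
body[2] sub  r5, r1, #14 -> r5=0x5a
body[3] mov  r4, #0xc6 -> r4=0xc6
body[4] sub  r0, r7, r0 -> r0=0x42
body[5] add  r2, r1, r2 -> r2=0x62
body[6] add  r2, r4, r1 -> r2=0x2e
epilogue: pop r0=0xb1, sp=0xb2
r0: callee-saved, written=True
r1: caller-saved, written=False
r4: caller-saved, written=True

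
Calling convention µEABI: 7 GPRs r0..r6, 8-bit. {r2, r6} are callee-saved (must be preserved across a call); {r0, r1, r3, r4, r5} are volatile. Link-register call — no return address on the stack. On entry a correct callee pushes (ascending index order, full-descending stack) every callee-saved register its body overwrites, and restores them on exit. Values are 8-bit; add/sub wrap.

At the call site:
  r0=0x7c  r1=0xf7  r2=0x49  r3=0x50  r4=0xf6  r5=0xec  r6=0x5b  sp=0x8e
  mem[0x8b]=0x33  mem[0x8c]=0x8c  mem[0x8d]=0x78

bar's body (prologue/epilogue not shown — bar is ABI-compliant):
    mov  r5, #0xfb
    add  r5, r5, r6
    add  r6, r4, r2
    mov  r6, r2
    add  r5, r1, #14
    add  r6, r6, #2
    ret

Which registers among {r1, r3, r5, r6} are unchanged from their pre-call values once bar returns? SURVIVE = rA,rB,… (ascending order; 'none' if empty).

SURVIVE = r1,r3,r6

prologue: push r6 -> mem[0x8d]=0x5b, sp=0x8d
body[0] mov  r5, #0xfb -> r5=0xfb
body[1] add  r5, r5, r6 -> r5=0x56
body[2] add  r6, r4, r2 -> r6=0x3f
body[3] mov  r6, r2 -> r6=0x49
body[4] add  r5, r1, #14 -> r5=0x05
body[5] add  r6, r6, #2 -> r6=0x4b
epilogue: pop r6=0x5b, sp=0x8e
r1: caller-saved, written=False
r3: caller-saved, written=False
r5: caller-saved, written=True
r6: callee-saved, written=True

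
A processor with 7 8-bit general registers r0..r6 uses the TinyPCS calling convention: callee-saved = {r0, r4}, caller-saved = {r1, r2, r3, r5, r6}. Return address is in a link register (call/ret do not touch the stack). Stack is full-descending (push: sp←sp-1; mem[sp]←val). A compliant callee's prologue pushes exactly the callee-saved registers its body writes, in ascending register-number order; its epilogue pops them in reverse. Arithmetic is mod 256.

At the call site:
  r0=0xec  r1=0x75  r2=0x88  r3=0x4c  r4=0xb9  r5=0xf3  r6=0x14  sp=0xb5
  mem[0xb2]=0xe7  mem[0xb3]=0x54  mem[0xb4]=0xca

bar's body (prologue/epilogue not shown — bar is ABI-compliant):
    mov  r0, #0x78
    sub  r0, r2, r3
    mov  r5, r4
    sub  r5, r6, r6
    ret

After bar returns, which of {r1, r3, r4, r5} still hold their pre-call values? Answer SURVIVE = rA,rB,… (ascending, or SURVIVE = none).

prologue: push r0 -> mem[0xb4]=0xec, sp=0xb4
body[0] mov  r0, #0x78 -> r0=0x78
body[1] sub  r0, r2, r3 -> r0=0x3c
body[2] mov  r5, r4 -> r5=0xb9
body[3] sub  r5, r6, r6 -> r5=0x00
epilogue: pop r0=0xec, sp=0xb5
r1: caller-saved, written=False
r3: caller-saved, written=False
r4: callee-saved, written=False
r5: caller-saved, written=True

SURVIVE = r1,r3,r4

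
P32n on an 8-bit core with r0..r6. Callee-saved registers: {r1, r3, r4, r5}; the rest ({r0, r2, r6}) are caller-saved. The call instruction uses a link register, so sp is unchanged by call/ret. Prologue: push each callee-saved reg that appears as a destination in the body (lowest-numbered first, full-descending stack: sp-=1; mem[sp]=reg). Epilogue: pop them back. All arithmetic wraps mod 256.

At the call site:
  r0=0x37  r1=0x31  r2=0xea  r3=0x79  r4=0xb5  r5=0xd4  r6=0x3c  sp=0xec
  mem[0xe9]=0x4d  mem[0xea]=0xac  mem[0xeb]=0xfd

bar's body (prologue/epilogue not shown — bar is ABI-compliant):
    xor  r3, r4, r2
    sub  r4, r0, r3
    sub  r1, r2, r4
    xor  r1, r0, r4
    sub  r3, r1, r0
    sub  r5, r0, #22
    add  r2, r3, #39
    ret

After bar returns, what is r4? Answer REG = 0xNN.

prologue: push r1 -> mem[0xeb]=0x31, sp=0xeb
prologue: push r3 -> mem[0xea]=0x79, sp=0xea
prologue: push r4 -> mem[0xe9]=0xb5, sp=0xe9
prologue: push r5 -> mem[0xe8]=0xd4, sp=0xe8
body[0] xor  r3, r4, r2 -> r3=0x5f
body[1] sub  r4, r0, r3 -> r4=0xd8
body[2] sub  r1, r2, r4 -> r1=0x12
body[3] xor  r1, r0, r4 -> r1=0xef
body[4] sub  r3, r1, r0 -> r3=0xb8
body[5] sub  r5, r0, #22 -> r5=0x21
body[6] add  r2, r3, #39 -> r2=0xdf
epilogue: pop r5=0xd4, sp=0xe9
epilogue: pop r4=0xb5, sp=0xea
epilogue: pop r3=0x79, sp=0xeb
epilogue: pop r1=0x31, sp=0xec
r4 is callee-saved -> restored

REG = 0xb5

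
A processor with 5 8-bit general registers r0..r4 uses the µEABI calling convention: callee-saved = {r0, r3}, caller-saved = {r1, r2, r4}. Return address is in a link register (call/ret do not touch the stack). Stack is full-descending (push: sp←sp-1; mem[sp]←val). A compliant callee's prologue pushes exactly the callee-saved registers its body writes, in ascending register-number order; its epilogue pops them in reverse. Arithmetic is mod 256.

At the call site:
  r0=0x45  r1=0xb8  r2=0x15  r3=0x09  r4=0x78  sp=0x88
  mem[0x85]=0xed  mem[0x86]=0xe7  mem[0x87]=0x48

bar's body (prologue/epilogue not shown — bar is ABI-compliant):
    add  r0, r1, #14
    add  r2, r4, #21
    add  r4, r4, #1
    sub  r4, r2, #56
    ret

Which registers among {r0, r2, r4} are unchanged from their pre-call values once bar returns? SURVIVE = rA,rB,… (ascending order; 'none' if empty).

prologue: push r0 → mem[0x87]=0x45, sp=0x87
body[0] add  r0, r1, #14 → r0=0xc6
body[1] add  r2, r4, #21 → r2=0x8d
body[2] add  r4, r4, #1 → r4=0x79
body[3] sub  r4, r2, #56 → r4=0x55
epilogue: pop r0=0x45, sp=0x88
r0: callee-saved, written=True
r2: caller-saved, written=True
r4: caller-saved, written=True

SURVIVE = r0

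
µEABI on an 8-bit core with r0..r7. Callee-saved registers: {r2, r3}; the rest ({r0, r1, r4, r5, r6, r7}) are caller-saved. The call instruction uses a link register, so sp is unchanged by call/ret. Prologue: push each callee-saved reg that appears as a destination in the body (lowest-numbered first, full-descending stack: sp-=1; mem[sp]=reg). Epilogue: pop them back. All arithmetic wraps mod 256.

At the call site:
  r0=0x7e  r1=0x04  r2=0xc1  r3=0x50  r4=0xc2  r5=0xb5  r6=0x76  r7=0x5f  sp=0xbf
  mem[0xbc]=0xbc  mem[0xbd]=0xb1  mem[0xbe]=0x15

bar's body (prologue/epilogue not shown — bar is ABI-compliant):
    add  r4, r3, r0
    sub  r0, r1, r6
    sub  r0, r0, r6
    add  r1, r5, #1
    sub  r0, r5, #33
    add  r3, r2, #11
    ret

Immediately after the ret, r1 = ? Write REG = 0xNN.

prologue: push r3 -> mem[0xbe]=0x50, sp=0xbe
body[0] add  r4, r3, r0 -> r4=0xce
body[1] sub  r0, r1, r6 -> r0=0x8e
body[2] sub  r0, r0, r6 -> r0=0x18
body[3] add  r1, r5, #1 -> r1=0xb6
body[4] sub  r0, r5, #33 -> r0=0x94
body[5] add  r3, r2, #11 -> r3=0xcc
epilogue: pop r3=0x50, sp=0xbf
r1 is caller-saved -> body value

REG = 0xb6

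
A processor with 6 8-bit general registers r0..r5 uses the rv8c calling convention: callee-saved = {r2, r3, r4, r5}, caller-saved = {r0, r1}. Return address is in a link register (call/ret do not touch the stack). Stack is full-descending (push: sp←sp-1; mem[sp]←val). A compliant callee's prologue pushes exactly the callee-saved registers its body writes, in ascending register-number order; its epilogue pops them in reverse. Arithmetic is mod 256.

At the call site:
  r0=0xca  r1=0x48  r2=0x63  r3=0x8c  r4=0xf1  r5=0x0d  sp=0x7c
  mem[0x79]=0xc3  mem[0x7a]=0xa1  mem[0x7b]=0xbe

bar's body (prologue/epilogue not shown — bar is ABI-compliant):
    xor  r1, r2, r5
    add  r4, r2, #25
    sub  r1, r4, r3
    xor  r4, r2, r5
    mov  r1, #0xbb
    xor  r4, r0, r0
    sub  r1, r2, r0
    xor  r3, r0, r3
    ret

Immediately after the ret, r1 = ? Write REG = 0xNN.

prologue: push r3 -> mem[0x7b]=0x8c, sp=0x7b
prologue: push r4 -> mem[0x7a]=0xf1, sp=0x7a
body[0] xor  r1, r2, r5 -> r1=0x6e
body[1] add  r4, r2, #25 -> r4=0x7c
body[2] sub  r1, r4, r3 -> r1=0xf0
body[3] xor  r4, r2, r5 -> r4=0x6e
body[4] mov  r1, #0xbb -> r1=0xbb
body[5] xor  r4, r0, r0 -> r4=0x00
body[6] sub  r1, r2, r0 -> r1=0x99
body[7] xor  r3, r0, r3 -> r3=0x46
epilogue: pop r4=0xf1, sp=0x7b
epilogue: pop r3=0x8c, sp=0x7c
r1 is caller-saved -> body value

REG = 0x99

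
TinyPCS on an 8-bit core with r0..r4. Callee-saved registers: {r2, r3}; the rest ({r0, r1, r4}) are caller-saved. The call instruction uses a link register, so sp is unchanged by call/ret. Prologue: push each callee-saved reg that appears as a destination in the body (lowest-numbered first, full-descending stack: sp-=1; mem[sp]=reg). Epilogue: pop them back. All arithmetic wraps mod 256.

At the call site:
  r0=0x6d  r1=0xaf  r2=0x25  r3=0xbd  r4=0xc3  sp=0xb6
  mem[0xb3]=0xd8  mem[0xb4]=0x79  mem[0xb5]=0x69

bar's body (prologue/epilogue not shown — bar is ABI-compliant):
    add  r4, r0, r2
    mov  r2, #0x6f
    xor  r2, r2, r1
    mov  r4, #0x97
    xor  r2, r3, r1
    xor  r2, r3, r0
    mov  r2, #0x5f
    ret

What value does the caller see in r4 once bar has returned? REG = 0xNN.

prologue: push r2 -> mem[0xb5]=0x25, sp=0xb5
body[0] add  r4, r0, r2 -> r4=0x92
body[1] mov  r2, #0x6f -> r2=0x6f
body[2] xor  r2, r2, r1 -> r2=0xc0
body[3] mov  r4, #0x97 -> r4=0x97
body[4] xor  r2, r3, r1 -> r2=0x12
body[5] xor  r2, r3, r0 -> r2=0xd0
body[6] mov  r2, #0x5f -> r2=0x5f
epilogue: pop r2=0x25, sp=0xb6
r4 is caller-saved -> body value

REG = 0x97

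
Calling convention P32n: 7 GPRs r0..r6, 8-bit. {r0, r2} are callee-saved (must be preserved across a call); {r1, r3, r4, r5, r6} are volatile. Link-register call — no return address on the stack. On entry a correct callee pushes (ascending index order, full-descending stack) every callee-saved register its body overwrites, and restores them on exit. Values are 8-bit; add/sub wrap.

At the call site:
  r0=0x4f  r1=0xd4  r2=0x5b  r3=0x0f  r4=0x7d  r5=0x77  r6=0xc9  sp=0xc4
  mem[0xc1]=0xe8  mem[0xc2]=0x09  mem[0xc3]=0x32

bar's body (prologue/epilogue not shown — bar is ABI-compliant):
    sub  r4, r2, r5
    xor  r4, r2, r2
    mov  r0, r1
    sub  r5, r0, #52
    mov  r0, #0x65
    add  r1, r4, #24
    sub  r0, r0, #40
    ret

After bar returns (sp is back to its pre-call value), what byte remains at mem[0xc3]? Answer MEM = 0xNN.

prologue: push r0 → mem[0xc3]=0x4f, sp=0xc3
body[0] sub  r4, r2, r5 → r4=0xe4
body[1] xor  r4, r2, r2 → r4=0x00
body[2] mov  r0, r1 → r0=0xd4
body[3] sub  r5, r0, #52 → r5=0xa0
body[4] mov  r0, #0x65 → r0=0x65
body[5] add  r1, r4, #24 → r1=0x18
body[6] sub  r0, r0, #40 → r0=0x3d
epilogue: pop r0=0x4f, sp=0xc4
prologue pushed ['r0'] at ['0xc3']

MEM = 0x4f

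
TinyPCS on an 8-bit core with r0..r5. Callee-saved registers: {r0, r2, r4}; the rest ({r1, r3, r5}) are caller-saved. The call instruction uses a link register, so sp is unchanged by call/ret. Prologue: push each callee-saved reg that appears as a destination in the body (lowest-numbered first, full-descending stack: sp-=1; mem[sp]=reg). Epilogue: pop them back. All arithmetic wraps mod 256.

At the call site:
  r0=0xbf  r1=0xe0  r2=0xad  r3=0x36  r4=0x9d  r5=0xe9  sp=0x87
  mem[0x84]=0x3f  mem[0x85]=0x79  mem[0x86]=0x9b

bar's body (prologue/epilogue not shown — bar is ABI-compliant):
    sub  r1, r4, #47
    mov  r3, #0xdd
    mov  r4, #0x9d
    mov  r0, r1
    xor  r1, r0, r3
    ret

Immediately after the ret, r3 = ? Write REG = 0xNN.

prologue: push r0 -> mem[0x86]=0xbf, sp=0x86
prologue: push r4 -> mem[0x85]=0x9d, sp=0x85
body[0] sub  r1, r4, #47 -> r1=0x6e
body[1] mov  r3, #0xdd -> r3=0xdd
body[2] mov  r4, #0x9d -> r4=0x9d
body[3] mov  r0, r1 -> r0=0x6e
body[4] xor  r1, r0, r3 -> r1=0xb3
epilogue: pop r4=0x9d, sp=0x86
epilogue: pop r0=0xbf, sp=0x87
r3 is caller-saved -> body value

REG = 0xdd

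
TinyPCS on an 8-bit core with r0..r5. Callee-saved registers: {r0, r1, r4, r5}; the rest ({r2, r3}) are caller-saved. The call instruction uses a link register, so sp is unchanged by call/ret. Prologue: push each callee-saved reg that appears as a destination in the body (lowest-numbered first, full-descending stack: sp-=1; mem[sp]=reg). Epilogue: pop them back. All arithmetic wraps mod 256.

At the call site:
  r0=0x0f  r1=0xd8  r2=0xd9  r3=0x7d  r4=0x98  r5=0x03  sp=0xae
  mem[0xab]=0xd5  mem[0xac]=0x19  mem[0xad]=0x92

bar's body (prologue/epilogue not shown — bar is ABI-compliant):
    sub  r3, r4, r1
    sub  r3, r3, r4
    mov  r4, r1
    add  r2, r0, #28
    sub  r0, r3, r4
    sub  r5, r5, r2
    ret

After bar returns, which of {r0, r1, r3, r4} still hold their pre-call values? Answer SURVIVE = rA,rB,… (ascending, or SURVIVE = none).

prologue: push r0 -> mem[0xad]=0x0f, sp=0xad
prologue: push r4 -> mem[0xac]=0x98, sp=0xac
prologue: push r5 -> mem[0xab]=0x03, sp=0xab
body[0] sub  r3, r4, r1 -> r3=0xc0
body[1] sub  r3, r3, r4 -> r3=0x28
body[2] mov  r4, r1 -> r4=0xd8
body[3] add  r2, r0, #28 -> r2=0x2b
body[4] sub  r0, r3, r4 -> r0=0x50
body[5] sub  r5, r5, r2 -> r5=0xd8
epilogue: pop r5=0x03, sp=0xac
epilogue: pop r4=0x98, sp=0xad
epilogue: pop r0=0x0f, sp=0xae
r0: callee-saved, written=True
r1: callee-saved, written=False
r3: caller-saved, written=True
r4: callee-saved, written=True

SURVIVE = r0,r1,r4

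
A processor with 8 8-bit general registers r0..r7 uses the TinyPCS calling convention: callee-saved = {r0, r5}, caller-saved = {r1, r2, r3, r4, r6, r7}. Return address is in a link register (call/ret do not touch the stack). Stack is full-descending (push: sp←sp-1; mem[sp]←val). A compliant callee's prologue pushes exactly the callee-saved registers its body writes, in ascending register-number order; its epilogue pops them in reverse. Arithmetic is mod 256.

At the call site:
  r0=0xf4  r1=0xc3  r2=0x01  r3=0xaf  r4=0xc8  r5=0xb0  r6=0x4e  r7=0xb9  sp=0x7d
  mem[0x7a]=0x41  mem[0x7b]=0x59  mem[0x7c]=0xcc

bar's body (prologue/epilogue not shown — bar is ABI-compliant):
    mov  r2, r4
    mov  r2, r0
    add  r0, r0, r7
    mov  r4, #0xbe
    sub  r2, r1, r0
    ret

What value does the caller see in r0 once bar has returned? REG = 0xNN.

prologue: push r0 → mem[0x7c]=0xf4, sp=0x7c
body[0] mov  r2, r4 → r2=0xc8
body[1] mov  r2, r0 → r2=0xf4
body[2] add  r0, r0, r7 → r0=0xad
body[3] mov  r4, #0xbe → r4=0xbe
body[4] sub  r2, r1, r0 → r2=0x16
epilogue: pop r0=0xf4, sp=0x7d
r0 is callee-saved → restored

REG = 0xf4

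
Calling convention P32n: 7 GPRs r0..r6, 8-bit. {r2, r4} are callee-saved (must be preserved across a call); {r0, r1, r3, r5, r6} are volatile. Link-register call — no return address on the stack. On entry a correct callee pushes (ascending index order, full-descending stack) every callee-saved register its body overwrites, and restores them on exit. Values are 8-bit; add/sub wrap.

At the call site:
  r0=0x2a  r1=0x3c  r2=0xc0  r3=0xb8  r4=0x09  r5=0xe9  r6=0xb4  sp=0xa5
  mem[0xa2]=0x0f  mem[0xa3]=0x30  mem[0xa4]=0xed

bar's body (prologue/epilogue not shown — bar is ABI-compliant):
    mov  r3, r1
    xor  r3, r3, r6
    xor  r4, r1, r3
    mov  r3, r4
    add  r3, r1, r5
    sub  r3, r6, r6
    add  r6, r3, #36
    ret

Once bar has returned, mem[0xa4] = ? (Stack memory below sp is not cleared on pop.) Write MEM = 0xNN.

MEM = 0x09

prologue: push r4 -> mem[0xa4]=0x09, sp=0xa4
body[0] mov  r3, r1 -> r3=0x3c
body[1] xor  r3, r3, r6 -> r3=0x88
body[2] xor  r4, r1, r3 -> r4=0xb4
body[3] mov  r3, r4 -> r3=0xb4
body[4] add  r3, r1, r5 -> r3=0x25
body[5] sub  r3, r6, r6 -> r3=0x00
body[6] add  r6, r3, #36 -> r6=0x24
epilogue: pop r4=0x09, sp=0xa5
prologue pushed ['r4'] at ['0xa4']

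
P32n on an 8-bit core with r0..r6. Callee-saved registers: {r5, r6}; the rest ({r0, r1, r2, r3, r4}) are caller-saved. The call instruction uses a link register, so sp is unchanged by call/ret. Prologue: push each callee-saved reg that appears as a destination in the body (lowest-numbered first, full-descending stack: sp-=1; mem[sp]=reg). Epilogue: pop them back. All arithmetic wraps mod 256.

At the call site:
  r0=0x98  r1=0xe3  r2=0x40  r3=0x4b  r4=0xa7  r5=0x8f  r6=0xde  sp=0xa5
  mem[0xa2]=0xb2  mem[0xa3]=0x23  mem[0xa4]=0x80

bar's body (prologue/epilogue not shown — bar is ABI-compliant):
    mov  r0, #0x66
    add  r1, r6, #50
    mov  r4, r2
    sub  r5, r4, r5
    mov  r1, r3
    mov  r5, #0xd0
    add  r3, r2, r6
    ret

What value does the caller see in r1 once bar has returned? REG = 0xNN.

REG = 0x4b

prologue: push r5 → mem[0xa4]=0x8f, sp=0xa4
body[0] mov  r0, #0x66 → r0=0x66
body[1] add  r1, r6, #50 → r1=0x10
body[2] mov  r4, r2 → r4=0x40
body[3] sub  r5, r4, r5 → r5=0xb1
body[4] mov  r1, r3 → r1=0x4b
body[5] mov  r5, #0xd0 → r5=0xd0
body[6] add  r3, r2, r6 → r3=0x1e
epilogue: pop r5=0x8f, sp=0xa5
r1 is caller-saved → body value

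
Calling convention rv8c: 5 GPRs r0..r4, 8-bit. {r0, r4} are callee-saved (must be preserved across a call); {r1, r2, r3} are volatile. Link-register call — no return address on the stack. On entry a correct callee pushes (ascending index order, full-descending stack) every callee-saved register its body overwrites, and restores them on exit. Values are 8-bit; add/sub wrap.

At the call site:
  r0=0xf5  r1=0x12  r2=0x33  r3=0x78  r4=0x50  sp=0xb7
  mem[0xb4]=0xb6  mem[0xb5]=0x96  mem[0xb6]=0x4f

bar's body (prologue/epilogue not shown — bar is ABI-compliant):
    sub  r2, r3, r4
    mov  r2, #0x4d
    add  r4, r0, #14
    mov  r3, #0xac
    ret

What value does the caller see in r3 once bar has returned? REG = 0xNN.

prologue: push r4 -> mem[0xb6]=0x50, sp=0xb6
body[0] sub  r2, r3, r4 -> r2=0x28
body[1] mov  r2, #0x4d -> r2=0x4d
body[2] add  r4, r0, #14 -> r4=0x03
body[3] mov  r3, #0xac -> r3=0xac
epilogue: pop r4=0x50, sp=0xb7
r3 is caller-saved -> body value

REG = 0xac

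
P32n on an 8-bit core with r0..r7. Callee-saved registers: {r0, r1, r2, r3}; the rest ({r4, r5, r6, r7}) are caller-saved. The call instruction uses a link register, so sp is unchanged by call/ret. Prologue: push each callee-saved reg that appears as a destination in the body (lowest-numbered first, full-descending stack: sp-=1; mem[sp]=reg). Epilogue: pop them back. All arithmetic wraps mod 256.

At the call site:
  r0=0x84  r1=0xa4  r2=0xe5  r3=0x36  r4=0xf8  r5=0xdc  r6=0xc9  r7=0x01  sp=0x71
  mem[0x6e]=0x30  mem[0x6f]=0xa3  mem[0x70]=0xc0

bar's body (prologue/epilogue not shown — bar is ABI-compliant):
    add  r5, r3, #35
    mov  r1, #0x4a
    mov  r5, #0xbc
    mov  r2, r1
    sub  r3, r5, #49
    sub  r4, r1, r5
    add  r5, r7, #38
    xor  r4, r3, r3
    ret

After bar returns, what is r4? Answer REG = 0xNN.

REG = 0x00

prologue: push r1 -> mem[0x70]=0xa4, sp=0x70
prologue: push r2 -> mem[0x6f]=0xe5, sp=0x6f
prologue: push r3 -> mem[0x6e]=0x36, sp=0x6e
body[0] add  r5, r3, #35 -> r5=0x59
body[1] mov  r1, #0x4a -> r1=0x4a
body[2] mov  r5, #0xbc -> r5=0xbc
body[3] mov  r2, r1 -> r2=0x4a
body[4] sub  r3, r5, #49 -> r3=0x8b
body[5] sub  r4, r1, r5 -> r4=0x8e
body[6] add  r5, r7, #38 -> r5=0x27
body[7] xor  r4, r3, r3 -> r4=0x00
epilogue: pop r3=0x36, sp=0x6f
epilogue: pop r2=0xe5, sp=0x70
epilogue: pop r1=0xa4, sp=0x71
r4 is caller-saved -> body value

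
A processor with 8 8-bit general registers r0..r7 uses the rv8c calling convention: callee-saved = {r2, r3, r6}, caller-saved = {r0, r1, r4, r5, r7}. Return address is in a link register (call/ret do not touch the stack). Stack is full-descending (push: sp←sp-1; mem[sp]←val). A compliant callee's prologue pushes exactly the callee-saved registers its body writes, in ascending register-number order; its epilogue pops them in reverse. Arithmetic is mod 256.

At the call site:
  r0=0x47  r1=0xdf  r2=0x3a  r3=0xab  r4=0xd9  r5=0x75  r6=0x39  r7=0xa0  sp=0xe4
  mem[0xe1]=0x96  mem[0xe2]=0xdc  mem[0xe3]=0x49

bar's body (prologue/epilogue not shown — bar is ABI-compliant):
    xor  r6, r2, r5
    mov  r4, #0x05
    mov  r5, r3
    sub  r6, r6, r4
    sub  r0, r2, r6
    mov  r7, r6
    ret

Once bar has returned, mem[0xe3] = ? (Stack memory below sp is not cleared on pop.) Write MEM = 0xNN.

prologue: push r6 → mem[0xe3]=0x39, sp=0xe3
body[0] xor  r6, r2, r5 → r6=0x4f
body[1] mov  r4, #0x05 → r4=0x05
body[2] mov  r5, r3 → r5=0xab
body[3] sub  r6, r6, r4 → r6=0x4a
body[4] sub  r0, r2, r6 → r0=0xf0
body[5] mov  r7, r6 → r7=0x4a
epilogue: pop r6=0x39, sp=0xe4
prologue pushed ['r6'] at ['0xe3']

MEM = 0x39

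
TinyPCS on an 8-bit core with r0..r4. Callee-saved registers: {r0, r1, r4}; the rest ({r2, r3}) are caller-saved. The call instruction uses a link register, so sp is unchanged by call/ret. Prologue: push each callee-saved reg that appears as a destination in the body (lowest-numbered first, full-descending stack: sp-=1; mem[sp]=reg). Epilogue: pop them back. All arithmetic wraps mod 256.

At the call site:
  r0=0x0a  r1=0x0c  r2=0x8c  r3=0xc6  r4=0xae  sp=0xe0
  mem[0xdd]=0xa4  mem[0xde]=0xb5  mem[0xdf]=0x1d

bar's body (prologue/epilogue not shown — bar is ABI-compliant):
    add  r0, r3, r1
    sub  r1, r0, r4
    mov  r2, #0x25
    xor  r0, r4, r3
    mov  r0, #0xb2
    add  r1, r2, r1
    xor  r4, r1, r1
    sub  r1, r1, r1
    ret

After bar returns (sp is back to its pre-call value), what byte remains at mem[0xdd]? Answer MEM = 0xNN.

prologue: push r0 → mem[0xdf]=0x0a, sp=0xdf
prologue: push r1 → mem[0xde]=0x0c, sp=0xde
prologue: push r4 → mem[0xdd]=0xae, sp=0xdd
body[0] add  r0, r3, r1 → r0=0xd2
body[1] sub  r1, r0, r4 → r1=0x24
body[2] mov  r2, #0x25 → r2=0x25
body[3] xor  r0, r4, r3 → r0=0x68
body[4] mov  r0, #0xb2 → r0=0xb2
body[5] add  r1, r2, r1 → r1=0x49
body[6] xor  r4, r1, r1 → r4=0x00
body[7] sub  r1, r1, r1 → r1=0x00
epilogue: pop r4=0xae, sp=0xde
epilogue: pop r1=0x0c, sp=0xdf
epilogue: pop r0=0x0a, sp=0xe0
prologue pushed ['r0', 'r1', 'r4'] at ['0xdf', '0xde', '0xdd']

MEM = 0xae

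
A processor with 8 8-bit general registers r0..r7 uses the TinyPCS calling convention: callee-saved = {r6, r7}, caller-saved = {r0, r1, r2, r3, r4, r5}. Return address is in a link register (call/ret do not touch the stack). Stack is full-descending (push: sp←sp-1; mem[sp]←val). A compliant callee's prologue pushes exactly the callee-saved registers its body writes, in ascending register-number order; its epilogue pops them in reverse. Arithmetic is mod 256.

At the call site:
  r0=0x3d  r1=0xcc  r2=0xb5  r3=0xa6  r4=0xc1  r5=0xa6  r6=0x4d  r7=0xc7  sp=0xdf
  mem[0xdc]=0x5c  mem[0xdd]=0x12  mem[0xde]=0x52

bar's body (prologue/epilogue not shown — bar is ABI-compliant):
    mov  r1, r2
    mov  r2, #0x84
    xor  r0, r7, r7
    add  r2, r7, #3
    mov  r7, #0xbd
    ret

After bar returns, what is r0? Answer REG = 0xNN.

REG = 0x00

prologue: push r7 → mem[0xde]=0xc7, sp=0xde
body[0] mov  r1, r2 → r1=0xb5
body[1] mov  r2, #0x84 → r2=0x84
body[2] xor  r0, r7, r7 → r0=0x00
body[3] add  r2, r7, #3 → r2=0xca
body[4] mov  r7, #0xbd → r7=0xbd
epilogue: pop r7=0xc7, sp=0xdf
r0 is caller-saved → body value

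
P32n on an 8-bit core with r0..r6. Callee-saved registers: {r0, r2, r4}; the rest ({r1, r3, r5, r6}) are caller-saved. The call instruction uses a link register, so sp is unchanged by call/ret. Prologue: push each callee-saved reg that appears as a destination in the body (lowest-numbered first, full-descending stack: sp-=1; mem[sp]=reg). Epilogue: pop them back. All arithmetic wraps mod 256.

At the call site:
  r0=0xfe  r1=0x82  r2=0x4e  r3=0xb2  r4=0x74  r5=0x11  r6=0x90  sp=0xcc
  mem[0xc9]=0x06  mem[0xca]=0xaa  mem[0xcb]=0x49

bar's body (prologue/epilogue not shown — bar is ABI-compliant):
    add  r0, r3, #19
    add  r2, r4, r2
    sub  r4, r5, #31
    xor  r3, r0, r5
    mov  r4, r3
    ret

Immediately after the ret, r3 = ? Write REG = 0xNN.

REG = 0xd4

prologue: push r0 → mem[0xcb]=0xfe, sp=0xcb
prologue: push r2 → mem[0xca]=0x4e, sp=0xca
prologue: push r4 → mem[0xc9]=0x74, sp=0xc9
body[0] add  r0, r3, #19 → r0=0xc5
body[1] add  r2, r4, r2 → r2=0xc2
body[2] sub  r4, r5, #31 → r4=0xf2
body[3] xor  r3, r0, r5 → r3=0xd4
body[4] mov  r4, r3 → r4=0xd4
epilogue: pop r4=0x74, sp=0xca
epilogue: pop r2=0x4e, sp=0xcb
epilogue: pop r0=0xfe, sp=0xcc
r3 is caller-saved → body value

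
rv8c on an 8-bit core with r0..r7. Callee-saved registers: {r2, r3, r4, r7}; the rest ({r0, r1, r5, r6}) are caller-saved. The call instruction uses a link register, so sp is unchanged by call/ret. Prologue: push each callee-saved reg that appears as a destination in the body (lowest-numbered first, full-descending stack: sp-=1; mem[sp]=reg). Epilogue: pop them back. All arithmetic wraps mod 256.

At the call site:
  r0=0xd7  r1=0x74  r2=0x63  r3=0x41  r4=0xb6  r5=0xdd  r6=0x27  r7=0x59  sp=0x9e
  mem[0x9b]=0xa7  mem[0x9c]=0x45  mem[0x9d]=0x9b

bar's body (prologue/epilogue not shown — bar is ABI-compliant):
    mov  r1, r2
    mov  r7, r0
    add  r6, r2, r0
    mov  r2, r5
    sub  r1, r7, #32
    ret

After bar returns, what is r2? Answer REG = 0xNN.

prologue: push r2 -> mem[0x9d]=0x63, sp=0x9d
prologue: push r7 -> mem[0x9c]=0x59, sp=0x9c
body[0] mov  r1, r2 -> r1=0x63
body[1] mov  r7, r0 -> r7=0xd7
body[2] add  r6, r2, r0 -> r6=0x3a
body[3] mov  r2, r5 -> r2=0xdd
body[4] sub  r1, r7, #32 -> r1=0xb7
epilogue: pop r7=0x59, sp=0x9d
epilogue: pop r2=0x63, sp=0x9e
r2 is callee-saved -> restored

REG = 0x63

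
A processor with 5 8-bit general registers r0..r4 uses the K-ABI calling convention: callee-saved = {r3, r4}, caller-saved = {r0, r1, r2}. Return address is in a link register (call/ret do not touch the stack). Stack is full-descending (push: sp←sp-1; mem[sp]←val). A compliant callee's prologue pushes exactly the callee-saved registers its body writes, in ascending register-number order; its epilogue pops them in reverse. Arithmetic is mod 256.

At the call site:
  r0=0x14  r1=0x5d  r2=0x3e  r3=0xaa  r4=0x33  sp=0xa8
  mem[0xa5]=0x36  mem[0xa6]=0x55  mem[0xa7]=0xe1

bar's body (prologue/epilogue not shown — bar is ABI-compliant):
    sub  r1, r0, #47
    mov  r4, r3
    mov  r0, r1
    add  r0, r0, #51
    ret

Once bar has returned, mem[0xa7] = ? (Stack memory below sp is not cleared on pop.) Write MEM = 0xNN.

prologue: push r4 → mem[0xa7]=0x33, sp=0xa7
body[0] sub  r1, r0, #47 → r1=0xe5
body[1] mov  r4, r3 → r4=0xaa
body[2] mov  r0, r1 → r0=0xe5
body[3] add  r0, r0, #51 → r0=0x18
epilogue: pop r4=0x33, sp=0xa8
prologue pushed ['r4'] at ['0xa7']

MEM = 0x33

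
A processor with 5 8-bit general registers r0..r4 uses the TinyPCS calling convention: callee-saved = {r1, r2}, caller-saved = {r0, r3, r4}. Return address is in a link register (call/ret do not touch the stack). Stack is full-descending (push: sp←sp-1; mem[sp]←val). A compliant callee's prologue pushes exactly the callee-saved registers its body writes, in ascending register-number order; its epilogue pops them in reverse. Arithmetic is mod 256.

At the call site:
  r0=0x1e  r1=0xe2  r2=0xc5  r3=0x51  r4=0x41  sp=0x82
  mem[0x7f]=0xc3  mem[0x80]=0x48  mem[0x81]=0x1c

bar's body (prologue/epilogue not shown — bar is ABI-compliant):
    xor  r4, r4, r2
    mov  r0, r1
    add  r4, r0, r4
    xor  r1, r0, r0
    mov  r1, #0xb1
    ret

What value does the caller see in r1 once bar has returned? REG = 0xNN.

REG = 0xe2

prologue: push r1 -> mem[0x81]=0xe2, sp=0x81
body[0] xor  r4, r4, r2 -> r4=0x84
body[1] mov  r0, r1 -> r0=0xe2
body[2] add  r4, r0, r4 -> r4=0x66
body[3] xor  r1, r0, r0 -> r1=0x00
body[4] mov  r1, #0xb1 -> r1=0xb1
epilogue: pop r1=0xe2, sp=0x82
r1 is callee-saved -> restored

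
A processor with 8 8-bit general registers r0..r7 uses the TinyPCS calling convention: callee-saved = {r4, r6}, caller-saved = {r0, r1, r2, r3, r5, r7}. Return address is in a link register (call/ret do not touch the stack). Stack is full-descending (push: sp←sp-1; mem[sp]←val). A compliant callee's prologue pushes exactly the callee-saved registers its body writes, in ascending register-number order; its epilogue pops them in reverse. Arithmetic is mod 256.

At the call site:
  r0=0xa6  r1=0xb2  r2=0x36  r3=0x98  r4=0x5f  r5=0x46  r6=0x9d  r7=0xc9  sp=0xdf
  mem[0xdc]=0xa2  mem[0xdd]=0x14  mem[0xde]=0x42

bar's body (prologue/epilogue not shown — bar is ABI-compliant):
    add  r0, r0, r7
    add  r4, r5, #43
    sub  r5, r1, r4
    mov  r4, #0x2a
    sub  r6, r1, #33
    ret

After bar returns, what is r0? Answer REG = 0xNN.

REG = 0x6f

prologue: push r4 → mem[0xde]=0x5f, sp=0xde
prologue: push r6 → mem[0xdd]=0x9d, sp=0xdd
body[0] add  r0, r0, r7 → r0=0x6f
body[1] add  r4, r5, #43 → r4=0x71
body[2] sub  r5, r1, r4 → r5=0x41
body[3] mov  r4, #0x2a → r4=0x2a
body[4] sub  r6, r1, #33 → r6=0x91
epilogue: pop r6=0x9d, sp=0xde
epilogue: pop r4=0x5f, sp=0xdf
r0 is caller-saved → body value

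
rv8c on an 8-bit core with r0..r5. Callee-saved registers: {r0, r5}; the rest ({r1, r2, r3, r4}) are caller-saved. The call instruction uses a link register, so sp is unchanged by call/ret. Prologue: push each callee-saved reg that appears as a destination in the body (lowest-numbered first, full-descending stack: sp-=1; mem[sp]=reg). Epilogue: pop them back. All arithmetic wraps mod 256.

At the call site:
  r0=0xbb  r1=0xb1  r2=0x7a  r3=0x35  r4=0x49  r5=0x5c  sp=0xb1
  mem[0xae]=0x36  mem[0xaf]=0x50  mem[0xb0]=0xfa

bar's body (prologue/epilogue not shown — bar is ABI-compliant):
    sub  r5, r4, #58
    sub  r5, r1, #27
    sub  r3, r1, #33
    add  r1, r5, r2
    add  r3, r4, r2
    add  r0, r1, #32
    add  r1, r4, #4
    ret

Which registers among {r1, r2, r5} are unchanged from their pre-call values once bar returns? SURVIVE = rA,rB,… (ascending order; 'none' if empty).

prologue: push r0 → mem[0xb0]=0xbb, sp=0xb0
prologue: push r5 → mem[0xaf]=0x5c, sp=0xaf
body[0] sub  r5, r4, #58 → r5=0x0f
body[1] sub  r5, r1, #27 → r5=0x96
body[2] sub  r3, r1, #33 → r3=0x90
body[3] add  r1, r5, r2 → r1=0x10
body[4] add  r3, r4, r2 → r3=0xc3
body[5] add  r0, r1, #32 → r0=0x30
body[6] add  r1, r4, #4 → r1=0x4d
epilogue: pop r5=0x5c, sp=0xb0
epilogue: pop r0=0xbb, sp=0xb1
r1: caller-saved, written=True
r2: caller-saved, written=False
r5: callee-saved, written=True

SURVIVE = r2,r5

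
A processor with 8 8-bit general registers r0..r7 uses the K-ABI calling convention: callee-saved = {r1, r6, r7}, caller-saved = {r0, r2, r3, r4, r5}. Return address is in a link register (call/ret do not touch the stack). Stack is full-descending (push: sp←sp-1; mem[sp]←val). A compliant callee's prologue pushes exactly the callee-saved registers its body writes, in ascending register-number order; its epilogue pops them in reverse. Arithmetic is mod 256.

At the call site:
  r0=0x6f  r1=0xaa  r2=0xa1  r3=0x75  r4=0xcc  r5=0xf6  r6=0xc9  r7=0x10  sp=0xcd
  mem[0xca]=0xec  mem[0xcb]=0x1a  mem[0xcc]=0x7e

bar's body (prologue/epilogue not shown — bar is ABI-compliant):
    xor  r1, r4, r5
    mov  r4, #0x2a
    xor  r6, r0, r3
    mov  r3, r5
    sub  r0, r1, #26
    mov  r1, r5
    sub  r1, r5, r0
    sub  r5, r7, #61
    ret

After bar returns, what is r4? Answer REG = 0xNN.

prologue: push r1 → mem[0xcc]=0xaa, sp=0xcc
prologue: push r6 → mem[0xcb]=0xc9, sp=0xcb
body[0] xor  r1, r4, r5 → r1=0x3a
body[1] mov  r4, #0x2a → r4=0x2a
body[2] xor  r6, r0, r3 → r6=0x1a
body[3] mov  r3, r5 → r3=0xf6
body[4] sub  r0, r1, #26 → r0=0x20
body[5] mov  r1, r5 → r1=0xf6
body[6] sub  r1, r5, r0 → r1=0xd6
body[7] sub  r5, r7, #61 → r5=0xd3
epilogue: pop r6=0xc9, sp=0xcc
epilogue: pop r1=0xaa, sp=0xcd
r4 is caller-saved → body value

REG = 0x2a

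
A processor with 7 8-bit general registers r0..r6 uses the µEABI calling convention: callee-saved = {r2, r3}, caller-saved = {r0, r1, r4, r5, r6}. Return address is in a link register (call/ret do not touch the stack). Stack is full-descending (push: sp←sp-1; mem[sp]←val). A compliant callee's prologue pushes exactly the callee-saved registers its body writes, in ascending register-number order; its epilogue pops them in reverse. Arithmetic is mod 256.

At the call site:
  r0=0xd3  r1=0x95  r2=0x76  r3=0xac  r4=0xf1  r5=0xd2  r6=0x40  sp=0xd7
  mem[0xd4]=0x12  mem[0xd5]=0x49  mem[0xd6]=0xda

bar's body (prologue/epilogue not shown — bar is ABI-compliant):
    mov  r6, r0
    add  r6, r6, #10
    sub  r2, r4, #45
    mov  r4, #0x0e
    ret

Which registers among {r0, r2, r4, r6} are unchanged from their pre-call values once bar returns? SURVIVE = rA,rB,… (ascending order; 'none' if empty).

prologue: push r2 → mem[0xd6]=0x76, sp=0xd6
body[0] mov  r6, r0 → r6=0xd3
body[1] add  r6, r6, #10 → r6=0xdd
body[2] sub  r2, r4, #45 → r2=0xc4
body[3] mov  r4, #0x0e → r4=0x0e
epilogue: pop r2=0x76, sp=0xd7
r0: caller-saved, written=False
r2: callee-saved, written=True
r4: caller-saved, written=True
r6: caller-saved, written=True

SURVIVE = r0,r2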